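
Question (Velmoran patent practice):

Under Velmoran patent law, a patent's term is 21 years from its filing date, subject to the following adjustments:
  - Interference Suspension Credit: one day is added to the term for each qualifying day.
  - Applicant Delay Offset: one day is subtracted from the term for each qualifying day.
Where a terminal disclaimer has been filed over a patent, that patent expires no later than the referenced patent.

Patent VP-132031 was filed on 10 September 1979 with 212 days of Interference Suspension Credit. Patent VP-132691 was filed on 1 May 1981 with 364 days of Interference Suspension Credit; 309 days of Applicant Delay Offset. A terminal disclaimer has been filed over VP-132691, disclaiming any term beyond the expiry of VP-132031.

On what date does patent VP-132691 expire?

2001-04-10

Natural term of VP-132691:
  Base: filing + 21 years → 1 May 2002.
  Interference Suspension Credit: +364 days → 30 April 2003.
  Applicant Delay Offset: −309 days → 25 June 2002.
Expiry of referenced patent VP-132031:
  Base: filing + 21 years → 10 September 2000.
  Interference Suspension Credit: +212 days → 10 April 2001.
Terminal disclaimer: VP-132691 expires on the earlier of 25 June 2002 and 10 April 2001.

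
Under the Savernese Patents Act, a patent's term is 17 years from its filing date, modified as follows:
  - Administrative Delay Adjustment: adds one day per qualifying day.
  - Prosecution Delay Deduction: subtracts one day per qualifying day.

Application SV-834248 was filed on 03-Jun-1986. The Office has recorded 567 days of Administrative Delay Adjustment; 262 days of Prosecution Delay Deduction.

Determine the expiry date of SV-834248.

Base term: filing date + 17 years → 3 June 2003.
Administrative Delay Adjustment: +567 days → 21 December 2004.
Prosecution Delay Deduction: −262 days → 3 April 2004.

April 3, 2004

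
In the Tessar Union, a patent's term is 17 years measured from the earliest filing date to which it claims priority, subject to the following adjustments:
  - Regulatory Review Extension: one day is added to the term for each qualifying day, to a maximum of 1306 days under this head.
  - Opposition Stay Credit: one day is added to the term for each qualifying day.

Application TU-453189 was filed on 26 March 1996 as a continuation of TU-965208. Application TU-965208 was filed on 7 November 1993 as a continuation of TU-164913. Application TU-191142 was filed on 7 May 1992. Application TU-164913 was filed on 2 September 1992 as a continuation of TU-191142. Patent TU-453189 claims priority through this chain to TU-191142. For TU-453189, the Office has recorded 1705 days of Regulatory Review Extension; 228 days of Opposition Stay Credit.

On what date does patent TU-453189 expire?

2013-07-19

Earliest priority filing: 7 May 1992.
Base term: 7 May 1992 + 17 years → 7 May 2009.
Regulatory Review Extension: 1705 days claimed exceeds the 1306-day cap, so +1306 days → 3 December 2012.
Opposition Stay Credit: +228 days → 19 July 2013.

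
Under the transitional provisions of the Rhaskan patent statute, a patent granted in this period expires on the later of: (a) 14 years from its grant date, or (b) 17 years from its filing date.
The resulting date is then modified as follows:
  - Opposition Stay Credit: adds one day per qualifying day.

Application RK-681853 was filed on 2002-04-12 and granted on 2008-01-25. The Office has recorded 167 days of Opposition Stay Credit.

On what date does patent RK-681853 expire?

2022-07-11

(a) grant + 14 years → 25 January 2022.
(b) filing + 17 years → 12 April 2019.
Later of the two: 25 January 2022.
Opposition Stay Credit: +167 days → 11 July 2022.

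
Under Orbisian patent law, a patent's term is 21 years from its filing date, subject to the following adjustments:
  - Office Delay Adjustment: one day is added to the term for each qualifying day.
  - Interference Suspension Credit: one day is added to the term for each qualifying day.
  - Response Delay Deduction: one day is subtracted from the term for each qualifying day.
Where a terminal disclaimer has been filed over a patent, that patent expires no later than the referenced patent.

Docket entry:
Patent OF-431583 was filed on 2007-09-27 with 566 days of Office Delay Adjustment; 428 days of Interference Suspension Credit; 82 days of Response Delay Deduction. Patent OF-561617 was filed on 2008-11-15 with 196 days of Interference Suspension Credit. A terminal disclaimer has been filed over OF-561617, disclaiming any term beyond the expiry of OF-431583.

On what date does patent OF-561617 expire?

Natural term of OF-561617:
  Base: filing + 21 years → 15 November 2029.
  Interference Suspension Credit: +196 days → 30 May 2030.
Expiry of referenced patent OF-431583:
  Base: filing + 21 years → 27 September 2028.
  Office Delay Adjustment: +566 days → 16 April 2030.
  Interference Suspension Credit: +428 days → 18 June 2031.
  Response Delay Deduction: −82 days → 28 March 2031.
Terminal disclaimer: OF-561617 expires on the earlier of 30 May 2030 and 28 March 2031.

2030-05-30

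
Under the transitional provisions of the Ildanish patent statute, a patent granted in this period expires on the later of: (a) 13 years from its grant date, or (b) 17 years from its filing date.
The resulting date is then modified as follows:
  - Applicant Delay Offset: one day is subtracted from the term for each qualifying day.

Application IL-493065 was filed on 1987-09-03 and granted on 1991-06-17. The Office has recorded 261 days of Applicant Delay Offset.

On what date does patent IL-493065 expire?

December 17, 2003

(a) grant + 13 years → 17 June 2004.
(b) filing + 17 years → 3 September 2004.
Later of the two: 3 September 2004.
Applicant Delay Offset: −261 days → 17 December 2003.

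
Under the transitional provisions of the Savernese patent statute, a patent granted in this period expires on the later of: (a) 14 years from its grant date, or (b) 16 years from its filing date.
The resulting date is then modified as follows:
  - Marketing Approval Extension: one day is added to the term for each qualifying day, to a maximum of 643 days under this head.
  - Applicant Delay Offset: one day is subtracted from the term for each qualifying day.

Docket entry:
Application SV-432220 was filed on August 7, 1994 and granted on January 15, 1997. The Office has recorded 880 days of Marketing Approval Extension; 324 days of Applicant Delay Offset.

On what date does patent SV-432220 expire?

2011-11-30

(a) grant + 14 years → 15 January 2011.
(b) filing + 16 years → 7 August 2010.
Later of the two: 15 January 2011.
Marketing Approval Extension: 880 days claimed exceeds the 643-day cap, so +643 days → 19 October 2012.
Applicant Delay Offset: −324 days → 30 November 2011.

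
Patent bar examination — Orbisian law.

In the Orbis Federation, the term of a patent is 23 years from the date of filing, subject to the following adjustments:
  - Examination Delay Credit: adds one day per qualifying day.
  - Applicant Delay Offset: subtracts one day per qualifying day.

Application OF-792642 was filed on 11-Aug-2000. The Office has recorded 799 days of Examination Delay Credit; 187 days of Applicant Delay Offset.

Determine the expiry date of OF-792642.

2025-04-14

Base term: filing date + 23 years → 11 August 2023.
Examination Delay Credit: +799 days → 18 October 2025.
Applicant Delay Offset: −187 days → 14 April 2025.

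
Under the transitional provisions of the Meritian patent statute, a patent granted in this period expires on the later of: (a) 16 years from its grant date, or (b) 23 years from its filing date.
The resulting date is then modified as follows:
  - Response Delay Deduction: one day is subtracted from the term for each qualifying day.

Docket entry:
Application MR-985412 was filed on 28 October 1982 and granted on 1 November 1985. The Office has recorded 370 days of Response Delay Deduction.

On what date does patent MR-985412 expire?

2004-10-23

(a) grant + 16 years → 1 November 2001.
(b) filing + 23 years → 28 October 2005.
Later of the two: 28 October 2005.
Response Delay Deduction: −370 days → 23 October 2004.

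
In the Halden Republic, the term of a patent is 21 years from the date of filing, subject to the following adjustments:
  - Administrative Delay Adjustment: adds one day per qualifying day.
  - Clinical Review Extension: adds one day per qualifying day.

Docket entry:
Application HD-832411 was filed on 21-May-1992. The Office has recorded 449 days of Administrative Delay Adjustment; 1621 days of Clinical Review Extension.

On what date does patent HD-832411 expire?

January 20, 2019

Base term: filing date + 21 years → 21 May 2013.
Administrative Delay Adjustment: +449 days → 13 August 2014.
Clinical Review Extension: +1621 days → 20 January 2019.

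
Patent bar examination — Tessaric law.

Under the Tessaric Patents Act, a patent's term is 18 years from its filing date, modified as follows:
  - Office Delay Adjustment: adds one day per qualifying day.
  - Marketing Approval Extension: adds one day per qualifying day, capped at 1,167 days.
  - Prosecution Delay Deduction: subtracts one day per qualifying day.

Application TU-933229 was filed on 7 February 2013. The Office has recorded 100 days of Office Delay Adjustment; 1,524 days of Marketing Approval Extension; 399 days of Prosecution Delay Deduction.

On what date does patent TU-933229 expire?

Base term: filing date + 18 years → 7 February 2031.
Office Delay Adjustment: +100 days → 18 May 2031.
Marketing Approval Extension: 1524 days claimed exceeds the 1167-day cap, so +1167 days → 28 July 2034.
Prosecution Delay Deduction: −399 days → 24 June 2033.

June 24, 2033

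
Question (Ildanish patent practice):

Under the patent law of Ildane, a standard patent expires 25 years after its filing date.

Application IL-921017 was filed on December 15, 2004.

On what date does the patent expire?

Filing date + 25 years → 15 December 2029.

December 15, 2029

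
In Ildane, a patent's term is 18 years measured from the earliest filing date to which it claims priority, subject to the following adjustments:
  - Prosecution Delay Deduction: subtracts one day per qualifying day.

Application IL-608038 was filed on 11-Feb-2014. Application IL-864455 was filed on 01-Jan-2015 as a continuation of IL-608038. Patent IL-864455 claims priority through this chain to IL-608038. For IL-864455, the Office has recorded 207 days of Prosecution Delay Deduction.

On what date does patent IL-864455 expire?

Earliest priority filing: 11 February 2014.
Base term: 11 February 2014 + 18 years → 11 February 2032.
Prosecution Delay Deduction: −207 days → 19 July 2031.

2031-07-19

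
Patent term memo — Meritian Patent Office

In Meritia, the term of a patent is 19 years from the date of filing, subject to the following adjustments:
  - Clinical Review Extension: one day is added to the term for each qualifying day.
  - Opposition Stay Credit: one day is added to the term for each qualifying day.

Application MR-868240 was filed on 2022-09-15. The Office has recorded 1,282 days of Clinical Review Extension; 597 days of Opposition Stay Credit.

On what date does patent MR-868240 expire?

2046-11-07

Base term: filing date + 19 years → 15 September 2041.
Clinical Review Extension: +1282 days → 20 March 2045.
Opposition Stay Credit: +597 days → 7 November 2046.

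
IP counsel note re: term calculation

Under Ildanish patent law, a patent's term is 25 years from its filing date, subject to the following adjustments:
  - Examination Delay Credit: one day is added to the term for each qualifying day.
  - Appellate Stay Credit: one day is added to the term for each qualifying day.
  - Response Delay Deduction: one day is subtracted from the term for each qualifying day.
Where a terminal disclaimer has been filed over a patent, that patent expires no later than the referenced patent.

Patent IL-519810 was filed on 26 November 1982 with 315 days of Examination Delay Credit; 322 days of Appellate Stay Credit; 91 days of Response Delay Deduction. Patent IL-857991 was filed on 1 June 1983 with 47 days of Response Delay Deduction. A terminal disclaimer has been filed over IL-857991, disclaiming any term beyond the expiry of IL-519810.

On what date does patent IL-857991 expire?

Natural term of IL-857991:
  Base: filing + 25 years → 1 June 2008.
  Response Delay Deduction: −47 days → 15 April 2008.
Expiry of referenced patent IL-519810:
  Base: filing + 25 years → 26 November 2007.
  Examination Delay Credit: +315 days → 6 October 2008.
  Appellate Stay Credit: +322 days → 24 August 2009.
  Response Delay Deduction: −91 days → 25 May 2009.
Terminal disclaimer: IL-857991 expires on the earlier of 15 April 2008 and 25 May 2009.

April 15, 2008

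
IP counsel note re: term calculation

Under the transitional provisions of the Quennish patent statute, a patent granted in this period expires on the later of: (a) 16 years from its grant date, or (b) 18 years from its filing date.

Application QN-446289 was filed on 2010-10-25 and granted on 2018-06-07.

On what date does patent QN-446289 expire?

(a) grant + 16 years → 7 June 2034.
(b) filing + 18 years → 25 October 2028.
Later of the two: 7 June 2034.

June 7, 2034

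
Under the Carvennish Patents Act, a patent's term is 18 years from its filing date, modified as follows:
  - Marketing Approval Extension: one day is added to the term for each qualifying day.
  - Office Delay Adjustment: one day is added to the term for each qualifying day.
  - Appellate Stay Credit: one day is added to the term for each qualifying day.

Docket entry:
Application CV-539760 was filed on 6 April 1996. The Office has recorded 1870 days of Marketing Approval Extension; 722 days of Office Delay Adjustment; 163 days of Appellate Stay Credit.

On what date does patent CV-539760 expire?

October 21, 2021

Base term: filing date + 18 years → 6 April 2014.
Marketing Approval Extension: +1870 days → 20 May 2019.
Office Delay Adjustment: +722 days → 11 May 2021.
Appellate Stay Credit: +163 days → 21 October 2021.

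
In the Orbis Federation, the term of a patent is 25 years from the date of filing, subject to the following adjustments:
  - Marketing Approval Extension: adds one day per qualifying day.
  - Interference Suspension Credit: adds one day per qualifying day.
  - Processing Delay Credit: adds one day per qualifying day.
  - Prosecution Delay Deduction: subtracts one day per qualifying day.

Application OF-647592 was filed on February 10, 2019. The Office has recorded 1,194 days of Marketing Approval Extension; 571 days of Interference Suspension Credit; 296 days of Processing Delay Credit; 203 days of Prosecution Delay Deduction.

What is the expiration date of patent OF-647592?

March 13, 2049

Base term: filing date + 25 years → 10 February 2044.
Marketing Approval Extension: +1194 days → 19 May 2047.
Interference Suspension Credit: +571 days → 10 December 2048.
Processing Delay Credit: +296 days → 2 October 2049.
Prosecution Delay Deduction: −203 days → 13 March 2049.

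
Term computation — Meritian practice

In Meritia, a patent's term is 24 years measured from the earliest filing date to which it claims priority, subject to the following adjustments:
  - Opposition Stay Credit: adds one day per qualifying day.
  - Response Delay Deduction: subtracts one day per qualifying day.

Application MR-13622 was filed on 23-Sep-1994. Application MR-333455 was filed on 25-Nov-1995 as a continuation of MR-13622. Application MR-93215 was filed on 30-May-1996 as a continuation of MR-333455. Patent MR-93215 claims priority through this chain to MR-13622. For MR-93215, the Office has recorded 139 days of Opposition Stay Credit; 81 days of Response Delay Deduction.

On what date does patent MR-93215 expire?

November 20, 2018

Earliest priority filing: 23 September 1994.
Base term: 23 September 1994 + 24 years → 23 September 2018.
Opposition Stay Credit: +139 days → 9 February 2019.
Response Delay Deduction: −81 days → 20 November 2018.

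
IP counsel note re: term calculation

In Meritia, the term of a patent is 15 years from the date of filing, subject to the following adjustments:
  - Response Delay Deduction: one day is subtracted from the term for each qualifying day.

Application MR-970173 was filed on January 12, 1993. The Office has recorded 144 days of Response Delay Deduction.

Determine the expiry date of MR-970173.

Base term: filing date + 15 years → 12 January 2008.
Response Delay Deduction: −144 days → 21 August 2007.

August 21, 2007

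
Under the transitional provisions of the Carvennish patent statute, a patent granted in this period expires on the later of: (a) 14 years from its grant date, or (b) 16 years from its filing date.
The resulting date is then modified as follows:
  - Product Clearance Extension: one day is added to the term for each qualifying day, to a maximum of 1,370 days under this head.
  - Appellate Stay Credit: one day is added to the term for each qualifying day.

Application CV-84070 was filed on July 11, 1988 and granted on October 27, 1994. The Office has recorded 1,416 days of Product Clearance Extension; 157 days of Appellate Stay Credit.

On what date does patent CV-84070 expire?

(a) grant + 14 years → 27 October 2008.
(b) filing + 16 years → 11 July 2004.
Later of the two: 27 October 2008.
Product Clearance Extension: 1416 days claimed exceeds the 1370-day cap, so +1370 days → 28 July 2012.
Appellate Stay Credit: +157 days → 1 January 2013.

January 1, 2013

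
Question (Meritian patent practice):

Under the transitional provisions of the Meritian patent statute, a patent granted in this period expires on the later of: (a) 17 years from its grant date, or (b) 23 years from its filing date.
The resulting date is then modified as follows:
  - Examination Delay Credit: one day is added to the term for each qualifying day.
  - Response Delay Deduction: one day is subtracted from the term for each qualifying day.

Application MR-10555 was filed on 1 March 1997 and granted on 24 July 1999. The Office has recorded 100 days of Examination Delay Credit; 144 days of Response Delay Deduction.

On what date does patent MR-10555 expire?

2020-01-17

(a) grant + 17 years → 24 July 2016.
(b) filing + 23 years → 1 March 2020.
Later of the two: 1 March 2020.
Examination Delay Credit: +100 days → 9 June 2020.
Response Delay Deduction: −144 days → 17 January 2020.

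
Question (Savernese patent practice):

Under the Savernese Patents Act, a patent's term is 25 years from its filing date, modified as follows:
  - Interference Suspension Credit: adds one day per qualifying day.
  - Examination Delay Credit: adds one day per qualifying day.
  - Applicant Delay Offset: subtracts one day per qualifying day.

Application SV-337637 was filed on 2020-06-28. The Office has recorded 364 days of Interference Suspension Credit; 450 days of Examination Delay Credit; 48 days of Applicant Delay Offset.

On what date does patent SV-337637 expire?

2047-08-03

Base term: filing date + 25 years → 28 June 2045.
Interference Suspension Credit: +364 days → 27 June 2046.
Examination Delay Credit: +450 days → 20 September 2047.
Applicant Delay Offset: −48 days → 3 August 2047.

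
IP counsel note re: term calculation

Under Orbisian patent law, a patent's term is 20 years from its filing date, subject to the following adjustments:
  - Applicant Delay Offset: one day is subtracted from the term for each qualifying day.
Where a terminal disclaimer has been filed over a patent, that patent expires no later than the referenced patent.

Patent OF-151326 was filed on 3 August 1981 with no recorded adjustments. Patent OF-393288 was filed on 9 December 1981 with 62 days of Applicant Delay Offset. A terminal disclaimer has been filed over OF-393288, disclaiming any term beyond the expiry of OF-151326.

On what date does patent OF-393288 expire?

Natural term of OF-393288:
  Base: filing + 20 years → 9 December 2001.
  Applicant Delay Offset: −62 days → 8 October 2001.
Expiry of referenced patent OF-151326:
  Base: filing + 20 years → 3 August 2001.
Terminal disclaimer: OF-393288 expires on the earlier of 8 October 2001 and 3 August 2001.

August 3, 2001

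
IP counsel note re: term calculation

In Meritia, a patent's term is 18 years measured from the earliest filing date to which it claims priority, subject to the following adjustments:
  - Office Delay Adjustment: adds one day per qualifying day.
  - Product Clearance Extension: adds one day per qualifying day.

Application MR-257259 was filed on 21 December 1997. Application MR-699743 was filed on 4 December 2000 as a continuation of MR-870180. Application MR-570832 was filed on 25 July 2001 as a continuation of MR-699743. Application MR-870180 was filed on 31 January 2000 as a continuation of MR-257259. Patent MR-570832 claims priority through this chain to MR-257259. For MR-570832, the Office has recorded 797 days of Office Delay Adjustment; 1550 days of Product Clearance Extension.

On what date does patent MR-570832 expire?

2022-05-25

Earliest priority filing: 21 December 1997.
Base term: 21 December 1997 + 18 years → 21 December 2015.
Office Delay Adjustment: +797 days → 25 February 2018.
Product Clearance Extension: +1550 days → 25 May 2022.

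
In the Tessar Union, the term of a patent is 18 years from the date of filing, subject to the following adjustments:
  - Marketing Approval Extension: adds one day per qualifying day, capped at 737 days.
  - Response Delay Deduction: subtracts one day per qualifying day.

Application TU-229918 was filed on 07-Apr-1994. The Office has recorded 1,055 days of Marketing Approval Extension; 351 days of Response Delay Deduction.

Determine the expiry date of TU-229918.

Base term: filing date + 18 years → 7 April 2012.
Marketing Approval Extension: 1055 days claimed exceeds the 737-day cap, so +737 days → 14 April 2014.
Response Delay Deduction: −351 days → 28 April 2013.

2013-04-28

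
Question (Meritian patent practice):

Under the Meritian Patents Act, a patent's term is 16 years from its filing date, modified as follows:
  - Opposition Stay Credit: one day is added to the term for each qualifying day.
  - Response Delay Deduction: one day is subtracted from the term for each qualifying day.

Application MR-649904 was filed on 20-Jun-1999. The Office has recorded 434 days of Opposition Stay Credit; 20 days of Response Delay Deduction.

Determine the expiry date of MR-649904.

2016-08-07

Base term: filing date + 16 years → 20 June 2015.
Opposition Stay Credit: +434 days → 27 August 2016.
Response Delay Deduction: −20 days → 7 August 2016.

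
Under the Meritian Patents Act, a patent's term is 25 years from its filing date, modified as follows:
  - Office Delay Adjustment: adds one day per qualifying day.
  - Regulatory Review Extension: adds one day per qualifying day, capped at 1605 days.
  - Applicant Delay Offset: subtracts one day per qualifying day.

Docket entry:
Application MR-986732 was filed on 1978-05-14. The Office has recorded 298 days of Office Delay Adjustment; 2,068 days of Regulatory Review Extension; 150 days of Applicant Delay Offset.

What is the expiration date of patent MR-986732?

2008-03-01

Base term: filing date + 25 years → 14 May 2003.
Office Delay Adjustment: +298 days → 7 March 2004.
Regulatory Review Extension: 2068 days claimed exceeds the 1605-day cap, so +1605 days → 29 July 2008.
Applicant Delay Offset: −150 days → 1 March 2008.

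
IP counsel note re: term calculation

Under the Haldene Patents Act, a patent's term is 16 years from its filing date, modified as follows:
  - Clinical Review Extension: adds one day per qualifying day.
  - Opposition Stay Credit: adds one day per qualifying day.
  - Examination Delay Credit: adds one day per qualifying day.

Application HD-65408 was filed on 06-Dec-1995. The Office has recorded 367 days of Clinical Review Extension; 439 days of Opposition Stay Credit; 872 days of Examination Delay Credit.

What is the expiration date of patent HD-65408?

July 10, 2016

Base term: filing date + 16 years → 6 December 2011.
Clinical Review Extension: +367 days → 7 December 2012.
Opposition Stay Credit: +439 days → 19 February 2014.
Examination Delay Credit: +872 days → 10 July 2016.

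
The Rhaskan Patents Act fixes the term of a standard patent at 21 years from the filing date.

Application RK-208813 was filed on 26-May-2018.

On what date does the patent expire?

Filing date + 21 years → 26 May 2039.

May 26, 2039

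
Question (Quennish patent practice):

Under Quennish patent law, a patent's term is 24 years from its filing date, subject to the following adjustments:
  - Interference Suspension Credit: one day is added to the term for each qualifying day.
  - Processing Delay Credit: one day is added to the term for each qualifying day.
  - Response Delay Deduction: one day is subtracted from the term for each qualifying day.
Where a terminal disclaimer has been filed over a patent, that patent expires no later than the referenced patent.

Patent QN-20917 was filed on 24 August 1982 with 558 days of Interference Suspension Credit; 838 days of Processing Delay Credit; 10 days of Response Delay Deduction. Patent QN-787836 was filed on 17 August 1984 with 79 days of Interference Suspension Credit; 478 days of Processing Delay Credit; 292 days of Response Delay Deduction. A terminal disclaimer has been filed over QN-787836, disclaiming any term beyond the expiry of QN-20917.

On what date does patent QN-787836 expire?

Natural term of QN-787836:
  Base: filing + 24 years → 17 August 2008.
  Interference Suspension Credit: +79 days → 4 November 2008.
  Processing Delay Credit: +478 days → 25 February 2010.
  Response Delay Deduction: −292 days → 9 May 2009.
Expiry of referenced patent QN-20917:
  Base: filing + 24 years → 24 August 2006.
  Interference Suspension Credit: +558 days → 4 March 2008.
  Processing Delay Credit: +838 days → 20 June 2010.
  Response Delay Deduction: −10 days → 10 June 2010.
Terminal disclaimer: QN-787836 expires on the earlier of 9 May 2009 and 10 June 2010.

2009-05-09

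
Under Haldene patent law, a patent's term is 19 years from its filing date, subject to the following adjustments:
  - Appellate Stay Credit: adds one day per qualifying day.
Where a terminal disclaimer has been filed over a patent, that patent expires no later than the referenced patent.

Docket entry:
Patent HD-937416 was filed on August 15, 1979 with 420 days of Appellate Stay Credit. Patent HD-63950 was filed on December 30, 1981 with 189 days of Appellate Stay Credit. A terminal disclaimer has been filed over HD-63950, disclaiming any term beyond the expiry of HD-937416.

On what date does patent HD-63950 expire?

Natural term of HD-63950:
  Base: filing + 19 years → 30 December 2000.
  Appellate Stay Credit: +189 days → 7 July 2001.
Expiry of referenced patent HD-937416:
  Base: filing + 19 years → 15 August 1998.
  Appellate Stay Credit: +420 days → 9 October 1999.
Terminal disclaimer: HD-63950 expires on the earlier of 7 July 2001 and 9 October 1999.

October 9, 1999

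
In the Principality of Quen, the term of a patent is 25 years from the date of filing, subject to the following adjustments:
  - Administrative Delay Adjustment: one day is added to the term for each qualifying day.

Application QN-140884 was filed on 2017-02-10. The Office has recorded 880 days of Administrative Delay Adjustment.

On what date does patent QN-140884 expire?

2044-07-09

Base term: filing date + 25 years → 10 February 2042.
Administrative Delay Adjustment: +880 days → 9 July 2044.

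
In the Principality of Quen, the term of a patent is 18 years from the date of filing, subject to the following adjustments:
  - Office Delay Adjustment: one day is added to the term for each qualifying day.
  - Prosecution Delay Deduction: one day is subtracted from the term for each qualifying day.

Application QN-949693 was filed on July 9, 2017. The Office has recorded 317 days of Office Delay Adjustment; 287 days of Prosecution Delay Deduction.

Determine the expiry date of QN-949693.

2035-08-08

Base term: filing date + 18 years → 9 July 2035.
Office Delay Adjustment: +317 days → 21 May 2036.
Prosecution Delay Deduction: −287 days → 8 August 2035.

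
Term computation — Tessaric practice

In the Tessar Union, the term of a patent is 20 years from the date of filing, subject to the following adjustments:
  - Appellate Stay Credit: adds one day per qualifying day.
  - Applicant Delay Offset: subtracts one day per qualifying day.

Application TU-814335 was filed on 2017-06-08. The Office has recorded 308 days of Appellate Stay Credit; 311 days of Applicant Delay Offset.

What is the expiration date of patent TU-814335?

Base term: filing date + 20 years → 8 June 2037.
Appellate Stay Credit: +308 days → 12 April 2038.
Applicant Delay Offset: −311 days → 5 June 2037.

June 5, 2037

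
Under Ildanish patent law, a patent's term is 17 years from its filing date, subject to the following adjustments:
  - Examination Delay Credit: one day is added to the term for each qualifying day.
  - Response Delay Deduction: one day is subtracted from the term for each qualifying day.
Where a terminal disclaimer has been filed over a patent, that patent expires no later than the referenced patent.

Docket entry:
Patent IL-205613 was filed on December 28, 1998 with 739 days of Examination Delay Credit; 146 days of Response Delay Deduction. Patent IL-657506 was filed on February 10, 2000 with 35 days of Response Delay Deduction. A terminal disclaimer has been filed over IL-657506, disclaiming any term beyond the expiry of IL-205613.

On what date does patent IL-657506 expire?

Natural term of IL-657506:
  Base: filing + 17 years → 10 February 2017.
  Response Delay Deduction: −35 days → 6 January 2017.
Expiry of referenced patent IL-205613:
  Base: filing + 17 years → 28 December 2015.
  Examination Delay Credit: +739 days → 5 January 2018.
  Response Delay Deduction: −146 days → 12 August 2017.
Terminal disclaimer: IL-657506 expires on the earlier of 6 January 2017 and 12 August 2017.

2017-01-06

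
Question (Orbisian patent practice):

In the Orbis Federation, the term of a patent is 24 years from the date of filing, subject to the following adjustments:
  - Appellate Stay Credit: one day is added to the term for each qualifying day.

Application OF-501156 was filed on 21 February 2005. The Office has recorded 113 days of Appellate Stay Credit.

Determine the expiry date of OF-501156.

June 14, 2029

Base term: filing date + 24 years → 21 February 2029.
Appellate Stay Credit: +113 days → 14 June 2029.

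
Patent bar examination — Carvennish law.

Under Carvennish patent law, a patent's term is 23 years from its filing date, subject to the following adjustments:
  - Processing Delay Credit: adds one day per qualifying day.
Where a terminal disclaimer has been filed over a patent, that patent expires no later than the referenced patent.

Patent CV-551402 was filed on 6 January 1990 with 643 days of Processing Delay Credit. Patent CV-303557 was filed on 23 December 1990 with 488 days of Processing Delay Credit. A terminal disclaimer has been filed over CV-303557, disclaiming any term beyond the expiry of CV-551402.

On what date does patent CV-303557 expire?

Natural term of CV-303557:
  Base: filing + 23 years → 23 December 2013.
  Processing Delay Credit: +488 days → 25 April 2015.
Expiry of referenced patent CV-551402:
  Base: filing + 23 years → 6 January 2013.
  Processing Delay Credit: +643 days → 11 October 2014.
Terminal disclaimer: CV-303557 expires on the earlier of 25 April 2015 and 11 October 2014.

2014-10-11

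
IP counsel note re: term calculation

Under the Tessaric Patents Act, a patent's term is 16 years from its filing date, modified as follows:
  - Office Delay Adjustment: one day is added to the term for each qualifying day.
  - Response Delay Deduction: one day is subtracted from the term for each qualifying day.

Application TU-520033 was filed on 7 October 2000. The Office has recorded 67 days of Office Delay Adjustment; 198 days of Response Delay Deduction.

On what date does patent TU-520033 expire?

May 29, 2016

Base term: filing date + 16 years → 7 October 2016.
Office Delay Adjustment: +67 days → 13 December 2016.
Response Delay Deduction: −198 days → 29 May 2016.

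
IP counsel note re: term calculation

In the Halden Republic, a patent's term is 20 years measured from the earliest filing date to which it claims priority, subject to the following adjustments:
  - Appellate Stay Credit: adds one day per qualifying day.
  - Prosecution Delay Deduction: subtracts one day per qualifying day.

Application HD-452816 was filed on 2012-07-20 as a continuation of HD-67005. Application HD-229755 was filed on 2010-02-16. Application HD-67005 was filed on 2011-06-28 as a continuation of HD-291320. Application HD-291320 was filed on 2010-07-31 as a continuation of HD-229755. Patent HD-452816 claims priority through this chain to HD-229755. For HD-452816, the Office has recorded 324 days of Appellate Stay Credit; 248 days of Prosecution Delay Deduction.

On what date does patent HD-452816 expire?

May 3, 2030

Earliest priority filing: 16 February 2010.
Base term: 16 February 2010 + 20 years → 16 February 2030.
Appellate Stay Credit: +324 days → 6 January 2031.
Prosecution Delay Deduction: −248 days → 3 May 2030.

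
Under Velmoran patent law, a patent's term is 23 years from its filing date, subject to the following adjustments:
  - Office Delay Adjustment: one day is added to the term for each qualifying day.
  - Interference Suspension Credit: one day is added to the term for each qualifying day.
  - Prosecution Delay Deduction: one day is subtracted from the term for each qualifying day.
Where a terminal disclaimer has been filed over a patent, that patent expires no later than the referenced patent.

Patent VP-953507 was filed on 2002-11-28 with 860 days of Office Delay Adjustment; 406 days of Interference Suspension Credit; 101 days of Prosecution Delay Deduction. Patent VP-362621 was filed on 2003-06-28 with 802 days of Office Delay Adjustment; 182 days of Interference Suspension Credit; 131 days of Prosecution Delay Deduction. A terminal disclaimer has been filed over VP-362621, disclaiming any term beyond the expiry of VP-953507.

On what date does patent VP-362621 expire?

Natural term of VP-362621:
  Base: filing + 23 years → 28 June 2026.
  Office Delay Adjustment: +802 days → 7 September 2028.
  Interference Suspension Credit: +182 days → 8 March 2029.
  Prosecution Delay Deduction: −131 days → 28 October 2028.
Expiry of referenced patent VP-953507:
  Base: filing + 23 years → 28 November 2025.
  Office Delay Adjustment: +860 days → 6 April 2028.
  Interference Suspension Credit: +406 days → 17 May 2029.
  Prosecution Delay Deduction: −101 days → 5 February 2029.
Terminal disclaimer: VP-362621 expires on the earlier of 28 October 2028 and 5 February 2029.

2028-10-28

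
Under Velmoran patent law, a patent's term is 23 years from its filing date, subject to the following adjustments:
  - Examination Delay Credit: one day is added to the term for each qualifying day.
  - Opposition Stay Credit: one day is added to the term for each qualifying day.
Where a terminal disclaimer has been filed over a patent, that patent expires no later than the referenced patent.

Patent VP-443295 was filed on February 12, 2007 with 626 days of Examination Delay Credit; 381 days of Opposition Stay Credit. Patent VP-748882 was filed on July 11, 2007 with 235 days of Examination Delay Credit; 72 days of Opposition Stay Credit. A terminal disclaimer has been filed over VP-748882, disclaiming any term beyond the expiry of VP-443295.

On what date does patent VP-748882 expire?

Natural term of VP-748882:
  Base: filing + 23 years → 11 July 2030.
  Examination Delay Credit: +235 days → 3 March 2031.
  Opposition Stay Credit: +72 days → 14 May 2031.
Expiry of referenced patent VP-443295:
  Base: filing + 23 years → 12 February 2030.
  Examination Delay Credit: +626 days → 31 October 2031.
  Opposition Stay Credit: +381 days → 15 November 2032.
Terminal disclaimer: VP-748882 expires on the earlier of 14 May 2031 and 15 November 2032.

2031-05-14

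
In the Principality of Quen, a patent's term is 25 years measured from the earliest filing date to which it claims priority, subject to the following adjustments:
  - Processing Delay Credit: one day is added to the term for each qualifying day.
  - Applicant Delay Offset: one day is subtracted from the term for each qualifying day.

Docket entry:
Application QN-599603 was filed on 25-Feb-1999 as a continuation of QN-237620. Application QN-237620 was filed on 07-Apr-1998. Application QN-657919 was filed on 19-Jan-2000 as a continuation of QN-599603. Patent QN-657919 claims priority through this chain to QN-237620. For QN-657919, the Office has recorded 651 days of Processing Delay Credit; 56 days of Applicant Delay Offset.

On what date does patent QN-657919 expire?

November 22, 2024

Earliest priority filing: 7 April 1998.
Base term: 7 April 1998 + 25 years → 7 April 2023.
Processing Delay Credit: +651 days → 17 January 2025.
Applicant Delay Offset: −56 days → 22 November 2024.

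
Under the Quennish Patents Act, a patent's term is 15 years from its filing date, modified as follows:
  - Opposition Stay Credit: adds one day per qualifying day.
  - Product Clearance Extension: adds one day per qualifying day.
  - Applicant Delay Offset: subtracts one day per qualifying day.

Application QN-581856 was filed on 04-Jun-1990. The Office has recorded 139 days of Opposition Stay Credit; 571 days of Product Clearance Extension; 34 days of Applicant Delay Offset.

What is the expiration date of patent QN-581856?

2007-04-11

Base term: filing date + 15 years → 4 June 2005.
Opposition Stay Credit: +139 days → 21 October 2005.
Product Clearance Extension: +571 days → 15 May 2007.
Applicant Delay Offset: −34 days → 11 April 2007.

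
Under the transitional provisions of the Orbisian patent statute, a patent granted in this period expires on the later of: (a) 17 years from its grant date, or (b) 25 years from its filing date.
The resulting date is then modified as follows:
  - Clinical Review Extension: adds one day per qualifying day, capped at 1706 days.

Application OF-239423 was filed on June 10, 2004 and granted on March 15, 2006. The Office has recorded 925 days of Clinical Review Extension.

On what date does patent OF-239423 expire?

December 22, 2031

(a) grant + 17 years → 15 March 2023.
(b) filing + 25 years → 10 June 2029.
Later of the two: 10 June 2029.
Clinical Review Extension: 925 days (within the 1706-day cap) → +925 days → 22 December 2031.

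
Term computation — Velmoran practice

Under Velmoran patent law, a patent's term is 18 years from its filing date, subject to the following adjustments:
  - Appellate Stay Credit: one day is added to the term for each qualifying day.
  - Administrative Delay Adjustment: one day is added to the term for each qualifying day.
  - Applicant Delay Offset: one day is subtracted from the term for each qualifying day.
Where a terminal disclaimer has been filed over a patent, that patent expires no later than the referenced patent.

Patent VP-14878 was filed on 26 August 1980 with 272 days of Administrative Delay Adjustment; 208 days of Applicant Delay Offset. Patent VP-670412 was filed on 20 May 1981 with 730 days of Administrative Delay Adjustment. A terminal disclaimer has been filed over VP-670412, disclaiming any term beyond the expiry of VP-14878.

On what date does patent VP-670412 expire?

October 29, 1998

Natural term of VP-670412:
  Base: filing + 18 years → 20 May 1999.
  Administrative Delay Adjustment: +730 days → 19 May 2001.
Expiry of referenced patent VP-14878:
  Base: filing + 18 years → 26 August 1998.
  Administrative Delay Adjustment: +272 days → 25 May 1999.
  Applicant Delay Offset: −208 days → 29 October 1998.
Terminal disclaimer: VP-670412 expires on the earlier of 19 May 2001 and 29 October 1998.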